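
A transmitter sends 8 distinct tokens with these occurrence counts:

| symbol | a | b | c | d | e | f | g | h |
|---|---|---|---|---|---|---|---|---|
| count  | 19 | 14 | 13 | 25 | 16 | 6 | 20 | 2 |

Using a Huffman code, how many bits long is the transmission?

Build the Huffman tree bottom-up:
merge h(2) and f(6): 8
merge 8 and c(13): 21
merge b(14) and e(16): 30
merge a(19) and g(20): 39
merge 21 and d(25): 46
merge 30 and 39: 69
merge 46 and 69: 115
Total encoded bits = sum of merged weights = 8 + 21 + 30 + 39 + 46 + 69 + 115 = 328.

328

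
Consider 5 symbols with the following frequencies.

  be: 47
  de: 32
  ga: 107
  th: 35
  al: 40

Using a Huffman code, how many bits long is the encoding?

Greedily combine the two least-frequent nodes:
de(32) + th(35) → 67
al(40) + be(47) → 87
67 + 87 → 154
ga(107) + 154 → 261
The encoded length is the sum of every internal node's weight: 67 + 87 + 154 + 261 = 569 bits.

569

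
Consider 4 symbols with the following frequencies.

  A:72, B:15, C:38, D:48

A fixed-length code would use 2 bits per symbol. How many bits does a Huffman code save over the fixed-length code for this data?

Fixed-length: 2 bits × 173 symbols = 346 bits.
Huffman merges:
merge B(15) and C(38): 53
merge D(48) and 53: 101
merge A(72) and 101: 173
Huffman total = 53 + 101 + 173 = 327 bits.
Saving = 346 − 327 = 19 bits.

19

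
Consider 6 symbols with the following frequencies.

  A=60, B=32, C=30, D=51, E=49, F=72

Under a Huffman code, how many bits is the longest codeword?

Merge the two lowest-weight nodes at each step:
C(30) + B(32) → 62
E(49) + D(51) → 100
A(60) + 62 → 122
F(72) + 100 → 172
122 + 172 → 294
The first pair merged (C, B) ends up deepest, at depth 3.

3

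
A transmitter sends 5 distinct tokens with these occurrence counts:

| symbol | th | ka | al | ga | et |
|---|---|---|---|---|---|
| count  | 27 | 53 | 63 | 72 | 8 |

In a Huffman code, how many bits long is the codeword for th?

Build the tree from the bottom:
combine et(8), th(27) → 35
combine 35, ka(53) → 88
combine al(63), ga(72) → 135
combine 88, 135 → 223
The subtree containing th is merged 3 times, so code length = 3.

3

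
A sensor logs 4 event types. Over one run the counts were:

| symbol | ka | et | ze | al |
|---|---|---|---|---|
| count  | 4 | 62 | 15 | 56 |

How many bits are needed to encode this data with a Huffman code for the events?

231

Build the Huffman tree bottom-up:
combine ka(4), ze(15) → 19
combine 19, al(56) → 75
combine et(62), 75 → 137
The encoded length is the sum of every internal node's weight: 19 + 75 + 137 = 231 bits.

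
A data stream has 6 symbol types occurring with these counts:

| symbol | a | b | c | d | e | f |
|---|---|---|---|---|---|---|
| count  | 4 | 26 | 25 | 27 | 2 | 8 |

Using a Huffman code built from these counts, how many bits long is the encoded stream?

204

Merge the two smallest weights repeatedly:
e(2) + a(4) → 6
6 + f(8) → 14
14 + c(25) → 39
b(26) + d(27) → 53
39 + 53 → 92
Total encoded bits = sum of merged weights = 6 + 14 + 39 + 53 + 92 = 204.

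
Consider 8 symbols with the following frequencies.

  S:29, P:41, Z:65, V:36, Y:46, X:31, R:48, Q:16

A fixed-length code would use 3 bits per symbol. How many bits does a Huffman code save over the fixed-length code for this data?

20

Fixed-length: 3 bits × 312 symbols = 936 bits.
Huffman merges:
merge Q(16) and S(29): 45
merge X(31) and V(36): 67
merge P(41) and 45: 86
merge Y(46) and R(48): 94
merge Z(65) and 67: 132
merge 86 and 94: 180
merge 132 and 180: 312
Huffman total = 45 + 67 + 86 + 94 + 132 + 180 + 312 = 916 bits.
Saving = 936 − 916 = 20 bits.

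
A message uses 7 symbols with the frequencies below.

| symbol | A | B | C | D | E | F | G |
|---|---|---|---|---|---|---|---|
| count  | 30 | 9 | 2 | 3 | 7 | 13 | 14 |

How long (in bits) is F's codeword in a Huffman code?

3

Huffman merges, smallest pair first:
C(2) + D(3) → 5
5 + E(7) → 12
B(9) + 12 → 21
F(13) + G(14) → 27
21 + 27 → 48
A(30) + 48 → 78
F's leaf is at depth 3, giving a 3-bit codeword.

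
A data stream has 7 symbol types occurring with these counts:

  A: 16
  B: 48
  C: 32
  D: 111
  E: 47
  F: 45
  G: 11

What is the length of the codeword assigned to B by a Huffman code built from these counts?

Repeatedly merge the two smallest:
combine G(11), A(16) → 27
combine 27, C(32) → 59
combine F(45), E(47) → 92
combine B(48), 59 → 107
combine 92, 107 → 199
combine D(111), 199 → 310
The subtree containing B is merged 3 times, so code length = 3.

3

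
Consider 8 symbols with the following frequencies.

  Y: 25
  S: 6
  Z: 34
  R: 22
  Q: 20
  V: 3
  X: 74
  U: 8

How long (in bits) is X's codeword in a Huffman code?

1

Repeatedly merge the two smallest:
V(3) + S(6) → 9
U(8) + 9 → 17
17 + Q(20) → 37
R(22) + Y(25) → 47
Z(34) + 37 → 71
47 + 71 → 118
X(74) + 118 → 192
X is merged only at the final step, so code length = 1.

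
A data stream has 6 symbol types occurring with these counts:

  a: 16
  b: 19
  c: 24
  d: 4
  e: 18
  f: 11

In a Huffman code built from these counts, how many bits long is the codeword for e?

2

Repeatedly merge the two smallest:
merge d(4) and f(11): 15
merge 15 and a(16): 31
merge e(18) and b(19): 37
merge c(24) and 31: 55
merge 37 and 55: 92
e's leaf is at depth 2, giving a 2-bit codeword.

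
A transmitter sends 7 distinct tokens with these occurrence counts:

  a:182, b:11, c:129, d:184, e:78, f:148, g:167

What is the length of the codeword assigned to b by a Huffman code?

Build the tree from the bottom:
combine b(11), e(78) → 89
combine 89, c(129) → 218
combine f(148), g(167) → 315
combine a(182), d(184) → 366
combine 218, 315 → 533
combine 366, 533 → 899
b sits 4 levels below the root, so its codeword is 4 bits.

4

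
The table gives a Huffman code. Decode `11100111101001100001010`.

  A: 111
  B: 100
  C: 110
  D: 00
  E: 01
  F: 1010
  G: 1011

ADAFEBDF

Read left to right; each codeword is recognised as soon as it completes (prefix code):
  111→A | 00→D | 111→A | 1010→F | 01→E | 100→B | 00→D | 1010→F
Decoded message: ADAFEBDF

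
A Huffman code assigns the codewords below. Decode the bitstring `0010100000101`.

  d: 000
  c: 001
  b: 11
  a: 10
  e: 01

Read left to right; each codeword is recognised as soon as it completes (prefix code):
  001→c | 01→e | 000→d | 001→c | 01→e
Decoded message: cedce

cedce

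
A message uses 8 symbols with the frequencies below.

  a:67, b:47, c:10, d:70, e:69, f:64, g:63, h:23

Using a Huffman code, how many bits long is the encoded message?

1202

Build the Huffman tree bottom-up:
merge c(10) and h(23): 33
merge 33 and b(47): 80
merge g(63) and f(64): 127
merge a(67) and e(69): 136
merge d(70) and 80: 150
merge 127 and 136: 263
merge 150 and 263: 413
Total encoded bits = sum of merged weights = 33 + 80 + 127 + 136 + 150 + 263 + 413 = 1202.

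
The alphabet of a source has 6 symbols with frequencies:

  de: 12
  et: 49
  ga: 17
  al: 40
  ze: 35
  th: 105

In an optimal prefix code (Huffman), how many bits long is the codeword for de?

Huffman merges, smallest pair first:
combine de(12), ga(17) → 29
combine 29, ze(35) → 64
combine al(40), et(49) → 89
combine 64, 89 → 153
combine th(105), 153 → 258
de's leaf is at depth 4, giving a 4-bit codeword.

4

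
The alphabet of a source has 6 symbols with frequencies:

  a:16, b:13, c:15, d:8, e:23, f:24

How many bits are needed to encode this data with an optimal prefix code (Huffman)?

250

Build the Huffman tree bottom-up:
combine d(8), b(13) → 21
combine c(15), a(16) → 31
combine 21, e(23) → 44
combine f(24), 31 → 55
combine 44, 55 → 99
The encoded length is the sum of every internal node's weight: 21 + 31 + 44 + 55 + 99 = 250 bits.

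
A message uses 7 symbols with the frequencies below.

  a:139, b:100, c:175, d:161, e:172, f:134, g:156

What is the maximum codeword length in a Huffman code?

3

Merge the two lowest-weight nodes at each step:
combine b(100), f(134) → 234
combine a(139), g(156) → 295
combine d(161), e(172) → 333
combine c(175), 234 → 409
combine 295, 333 → 628
combine 409, 628 → 1037
Maximum depth reached is 3.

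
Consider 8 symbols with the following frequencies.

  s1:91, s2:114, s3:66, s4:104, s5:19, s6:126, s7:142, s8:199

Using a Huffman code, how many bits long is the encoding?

2469

Greedily combine the two least-frequent nodes:
merge s5(19) and s3(66): 85
merge 85 and s1(91): 176
merge s4(104) and s2(114): 218
merge s6(126) and s7(142): 268
merge 176 and s8(199): 375
merge 218 and 268: 486
merge 375 and 486: 861
Total encoded bits = sum of merged weights = 85 + 176 + 218 + 268 + 375 + 486 + 861 = 2469.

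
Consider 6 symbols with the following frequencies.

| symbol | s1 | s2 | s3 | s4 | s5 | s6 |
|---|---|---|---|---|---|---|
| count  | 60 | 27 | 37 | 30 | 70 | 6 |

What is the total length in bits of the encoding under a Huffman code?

Greedily combine the two least-frequent nodes:
s6(6) + s2(27) → 33
s4(30) + 33 → 63
s3(37) + s1(60) → 97
63 + s5(70) → 133
97 + 133 → 230
Each symbol's bit-cost is frequency × depth; summing gives 556 bits (equivalently 33 + 63 + 97 + 133 + 230).

556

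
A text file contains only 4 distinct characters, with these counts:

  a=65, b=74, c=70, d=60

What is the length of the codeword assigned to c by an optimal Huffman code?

2

Huffman merges, smallest pair first:
combine d(60), a(65) → 125
combine c(70), b(74) → 144
combine 125, 144 → 269
The subtree containing c is merged 2 times, so code length = 2.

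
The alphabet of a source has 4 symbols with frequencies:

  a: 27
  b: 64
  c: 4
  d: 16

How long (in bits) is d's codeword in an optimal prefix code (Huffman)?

3

Build the tree from the bottom:
merge c(4) and d(16): 20
merge 20 and a(27): 47
merge 47 and b(64): 111
The subtree containing d is merged 3 times, so code length = 3.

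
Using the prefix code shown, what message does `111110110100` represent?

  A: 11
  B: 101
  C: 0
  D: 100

Read left to right; each codeword is recognised as soon as it completes (prefix code):
  11→A | 11→A | 101→B | 101→B | 0→C | 0→C
Decoded message: AABBCC

AABBCC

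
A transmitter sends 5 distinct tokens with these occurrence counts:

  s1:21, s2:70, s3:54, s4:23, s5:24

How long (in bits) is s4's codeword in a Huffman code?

Huffman merges, smallest pair first:
merge s1(21) and s4(23): 44
merge s5(24) and 44: 68
merge s3(54) and 68: 122
merge s2(70) and 122: 192
The subtree containing s4 is merged 4 times, so code length = 4.

4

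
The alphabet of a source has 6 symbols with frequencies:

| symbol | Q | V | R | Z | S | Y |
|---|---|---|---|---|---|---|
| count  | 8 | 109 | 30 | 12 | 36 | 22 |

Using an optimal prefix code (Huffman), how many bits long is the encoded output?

Build the Huffman tree bottom-up:
combine Q(8), Z(12) → 20
combine 20, Y(22) → 42
combine R(30), S(36) → 66
combine 42, 66 → 108
combine 108, V(109) → 217
Each symbol's bit-cost is frequency × depth; summing gives 453 bits (equivalently 20 + 42 + 66 + 108 + 217).

453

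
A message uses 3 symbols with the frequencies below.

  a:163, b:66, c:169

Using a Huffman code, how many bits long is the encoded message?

Greedily combine the two least-frequent nodes:
combine b(66), a(163) → 229
combine c(169), 229 → 398
Total encoded bits = sum of merged weights = 229 + 398 = 627.

627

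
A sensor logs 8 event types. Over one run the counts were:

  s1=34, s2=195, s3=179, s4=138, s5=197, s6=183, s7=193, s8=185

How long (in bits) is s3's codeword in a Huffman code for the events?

Repeatedly merge the two smallest:
merge s1(34) and s4(138): 172
merge 172 and s3(179): 351
merge s6(183) and s8(185): 368
merge s7(193) and s2(195): 388
merge s5(197) and 351: 548
merge 368 and 388: 756
merge 548 and 756: 1304
s3's leaf is at depth 3, giving a 3-bit codeword.

3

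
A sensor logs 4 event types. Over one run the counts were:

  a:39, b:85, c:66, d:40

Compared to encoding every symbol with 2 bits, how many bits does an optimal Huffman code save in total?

6

Fixed-length: 2 bits × 230 symbols = 460 bits.
Huffman merges:
combine a(39), d(40) → 79
combine c(66), 79 → 145
combine b(85), 145 → 230
Huffman total = 79 + 145 + 230 = 454 bits.
Saving = 460 − 454 = 6 bits.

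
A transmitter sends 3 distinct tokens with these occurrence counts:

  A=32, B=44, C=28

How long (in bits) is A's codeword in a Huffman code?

2

Repeatedly merge the two smallest:
merge C(28) and A(32): 60
merge B(44) and 60: 104
A's leaf is at depth 2, giving a 2-bit codeword.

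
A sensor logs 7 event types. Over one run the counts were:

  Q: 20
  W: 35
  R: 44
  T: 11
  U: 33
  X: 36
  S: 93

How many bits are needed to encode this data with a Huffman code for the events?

Build the Huffman tree bottom-up:
merge T(11) and Q(20): 31
merge 31 and U(33): 64
merge W(35) and X(36): 71
merge R(44) and 64: 108
merge 71 and S(93): 164
merge 108 and 164: 272
The encoded length is the sum of every internal node's weight: 31 + 64 + 71 + 108 + 164 + 272 = 710 bits.

710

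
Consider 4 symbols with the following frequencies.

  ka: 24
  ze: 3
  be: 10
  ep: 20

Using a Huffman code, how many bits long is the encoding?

103

Greedily combine the two least-frequent nodes:
combine ze(3), be(10) → 13
combine 13, ep(20) → 33
combine ka(24), 33 → 57
Each symbol's bit-cost is frequency × depth; summing gives 103 bits (equivalently 13 + 33 + 57).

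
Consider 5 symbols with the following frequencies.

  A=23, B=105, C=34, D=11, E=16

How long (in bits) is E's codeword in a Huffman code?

Build the tree from the bottom:
merge D(11) and E(16): 27
merge A(23) and 27: 50
merge C(34) and 50: 84
merge 84 and B(105): 189
E sits 4 levels below the root, so its codeword is 4 bits.

4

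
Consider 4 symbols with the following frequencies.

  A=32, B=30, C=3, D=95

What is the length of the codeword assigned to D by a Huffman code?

1

Repeatedly merge the two smallest:
C(3) + B(30) → 33
A(32) + 33 → 65
65 + D(95) → 160
D sits one level below the root: a 1-bit codeword.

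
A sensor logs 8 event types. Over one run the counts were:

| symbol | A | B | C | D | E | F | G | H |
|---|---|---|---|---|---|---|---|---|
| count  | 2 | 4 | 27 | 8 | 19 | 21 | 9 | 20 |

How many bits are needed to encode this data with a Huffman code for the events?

Build the Huffman tree bottom-up:
merge A(2) and B(4): 6
merge 6 and D(8): 14
merge G(9) and 14: 23
merge E(19) and H(20): 39
merge F(21) and 23: 44
merge C(27) and 39: 66
merge 44 and 66: 110
The encoded length is the sum of every internal node's weight: 6 + 14 + 23 + 39 + 44 + 66 + 110 = 302 bits.

302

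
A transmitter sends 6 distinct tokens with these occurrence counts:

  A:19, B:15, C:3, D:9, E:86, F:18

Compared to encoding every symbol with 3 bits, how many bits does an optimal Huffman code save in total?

160

Fixed-length: 3 bits × 150 symbols = 450 bits.
Huffman merges:
combine C(3), D(9) → 12
combine 12, B(15) → 27
combine F(18), A(19) → 37
combine 27, 37 → 64
combine 64, E(86) → 150
Huffman total = 12 + 27 + 37 + 64 + 150 = 290 bits.
Saving = 450 − 290 = 160 bits.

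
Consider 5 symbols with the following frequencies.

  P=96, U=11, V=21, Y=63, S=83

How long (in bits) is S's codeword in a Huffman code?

2

Build the tree from the bottom:
combine U(11), V(21) → 32
combine 32, Y(63) → 95
combine S(83), 95 → 178
combine P(96), 178 → 274
S sits 2 levels below the root, so its codeword is 2 bits.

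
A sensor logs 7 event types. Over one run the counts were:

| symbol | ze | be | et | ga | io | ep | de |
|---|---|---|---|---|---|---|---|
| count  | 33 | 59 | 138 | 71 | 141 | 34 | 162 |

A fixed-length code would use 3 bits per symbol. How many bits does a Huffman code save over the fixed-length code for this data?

Fixed-length: 3 bits × 638 symbols = 1914 bits.
Huffman merges:
merge ze(33) and ep(34): 67
merge be(59) and 67: 126
merge ga(71) and 126: 197
merge et(138) and io(141): 279
merge de(162) and 197: 359
merge 279 and 359: 638
Huffman total = 67 + 126 + 197 + 279 + 359 + 638 = 1666 bits.
Saving = 1914 − 1666 = 248 bits.

248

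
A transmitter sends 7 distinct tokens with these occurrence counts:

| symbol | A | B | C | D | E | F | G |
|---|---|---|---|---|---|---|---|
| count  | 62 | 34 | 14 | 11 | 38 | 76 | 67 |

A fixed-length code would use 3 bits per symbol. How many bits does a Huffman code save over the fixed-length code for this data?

121

Fixed-length: 3 bits × 302 symbols = 906 bits.
Huffman merges:
D(11) + C(14) → 25
25 + B(34) → 59
E(38) + 59 → 97
A(62) + G(67) → 129
F(76) + 97 → 173
129 + 173 → 302
Huffman total = 25 + 59 + 97 + 129 + 173 + 302 = 785 bits.
Saving = 906 − 785 = 121 bits.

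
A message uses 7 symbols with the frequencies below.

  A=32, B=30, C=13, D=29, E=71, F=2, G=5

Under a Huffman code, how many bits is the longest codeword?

5

Merge the two lowest-weight nodes at each step:
combine F(2), G(5) → 7
combine 7, C(13) → 20
combine 20, D(29) → 49
combine B(30), A(32) → 62
combine 49, 62 → 111
combine E(71), 111 → 182
The rarest symbols sit at the bottom; the longest codeword is 5 bits.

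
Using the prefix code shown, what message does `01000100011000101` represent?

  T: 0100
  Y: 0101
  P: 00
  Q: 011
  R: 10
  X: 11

TTQPY

Read left to right; each codeword is recognised as soon as it completes (prefix code):
  0100→T | 0100→T | 011→Q | 00→P | 0101→Y
Decoded message: TTQPY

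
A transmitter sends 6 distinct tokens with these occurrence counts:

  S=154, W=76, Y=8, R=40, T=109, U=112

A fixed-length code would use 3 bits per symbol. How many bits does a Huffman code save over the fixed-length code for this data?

Fixed-length: 3 bits × 499 symbols = 1497 bits.
Huffman merges:
Y(8) + R(40) → 48
48 + W(76) → 124
T(109) + U(112) → 221
124 + S(154) → 278
221 + 278 → 499
Huffman total = 48 + 124 + 221 + 278 + 499 = 1170 bits.
Saving = 1497 − 1170 = 327 bits.

327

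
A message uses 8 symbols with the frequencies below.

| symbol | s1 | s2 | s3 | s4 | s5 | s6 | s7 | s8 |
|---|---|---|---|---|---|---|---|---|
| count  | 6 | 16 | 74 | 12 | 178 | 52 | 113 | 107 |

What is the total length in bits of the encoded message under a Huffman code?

Merge the two smallest weights repeatedly:
merge s1(6) and s4(12): 18
merge s2(16) and 18: 34
merge 34 and s6(52): 86
merge s3(74) and 86: 160
merge s8(107) and s7(113): 220
merge 160 and s5(178): 338
merge 220 and 338: 558
Total encoded bits = sum of merged weights = 18 + 34 + 86 + 160 + 220 + 338 + 558 = 1414.

1414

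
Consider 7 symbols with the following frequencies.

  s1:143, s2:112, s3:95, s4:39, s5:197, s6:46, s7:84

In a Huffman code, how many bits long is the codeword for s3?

Huffman merges, smallest pair first:
s4(39) + s6(46) → 85
s7(84) + 85 → 169
s3(95) + s2(112) → 207
s1(143) + 169 → 312
s5(197) + 207 → 404
312 + 404 → 716
The subtree containing s3 is merged 3 times, so code length = 3.

3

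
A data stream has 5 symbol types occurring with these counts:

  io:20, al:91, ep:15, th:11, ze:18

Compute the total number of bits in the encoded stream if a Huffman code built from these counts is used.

283

Merge the two smallest weights repeatedly:
merge th(11) and ep(15): 26
merge ze(18) and io(20): 38
merge 26 and 38: 64
merge 64 and al(91): 155
Total encoded bits = sum of merged weights = 26 + 38 + 64 + 155 = 283.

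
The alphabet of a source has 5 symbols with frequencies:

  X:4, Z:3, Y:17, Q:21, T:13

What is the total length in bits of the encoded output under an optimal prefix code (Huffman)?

Greedily combine the two least-frequent nodes:
merge Z(3) and X(4): 7
merge 7 and T(13): 20
merge Y(17) and 20: 37
merge Q(21) and 37: 58
Total encoded bits = sum of merged weights = 7 + 20 + 37 + 58 = 122.

122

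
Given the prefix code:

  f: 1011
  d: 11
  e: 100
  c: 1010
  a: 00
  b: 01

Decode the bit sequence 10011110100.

eddba

Read left to right; each codeword is recognised as soon as it completes (prefix code):
  100→e | 11→d | 11→d | 01→b | 00→a
Decoded message: eddba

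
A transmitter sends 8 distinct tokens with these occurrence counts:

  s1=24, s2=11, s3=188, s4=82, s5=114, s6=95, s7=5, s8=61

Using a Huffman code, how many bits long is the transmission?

Build the Huffman tree bottom-up:
s7(5) + s2(11) → 16
16 + s1(24) → 40
40 + s8(61) → 101
s4(82) + s6(95) → 177
101 + s5(114) → 215
177 + s3(188) → 365
215 + 365 → 580
Total encoded bits = sum of merged weights = 16 + 40 + 101 + 177 + 215 + 365 + 580 = 1494.

1494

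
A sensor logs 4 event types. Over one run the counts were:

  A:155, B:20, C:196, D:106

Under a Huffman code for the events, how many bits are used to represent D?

3

Repeatedly merge the two smallest:
combine B(20), D(106) → 126
combine 126, A(155) → 281
combine C(196), 281 → 477
D sits 3 levels below the root, so its codeword is 3 bits.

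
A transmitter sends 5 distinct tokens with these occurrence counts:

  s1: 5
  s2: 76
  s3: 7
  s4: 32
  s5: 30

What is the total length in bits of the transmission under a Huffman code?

278

Merge the two smallest weights repeatedly:
combine s1(5), s3(7) → 12
combine 12, s5(30) → 42
combine s4(32), 42 → 74
combine 74, s2(76) → 150
Total encoded bits = sum of merged weights = 12 + 42 + 74 + 150 = 278.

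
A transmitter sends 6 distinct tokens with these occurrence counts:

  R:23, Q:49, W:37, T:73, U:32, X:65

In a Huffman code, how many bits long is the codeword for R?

3

Huffman merges, smallest pair first:
R(23) + U(32) → 55
W(37) + Q(49) → 86
55 + X(65) → 120
T(73) + 86 → 159
120 + 159 → 279
R sits 3 levels below the root, so its codeword is 3 bits.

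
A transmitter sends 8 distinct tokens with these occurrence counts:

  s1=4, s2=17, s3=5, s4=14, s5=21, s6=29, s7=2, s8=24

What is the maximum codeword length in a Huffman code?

5

Merge the two lowest-weight nodes at each step:
merge s7(2) and s1(4): 6
merge s3(5) and 6: 11
merge 11 and s4(14): 25
merge s2(17) and s5(21): 38
merge s8(24) and 25: 49
merge s6(29) and 38: 67
merge 49 and 67: 116
Maximum depth reached is 5.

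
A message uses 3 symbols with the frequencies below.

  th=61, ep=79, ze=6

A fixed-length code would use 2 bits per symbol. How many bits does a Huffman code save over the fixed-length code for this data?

79

Fixed-length: 2 bits × 146 symbols = 292 bits.
Huffman merges:
combine ze(6), th(61) → 67
combine 67, ep(79) → 146
Huffman total = 67 + 146 = 213 bits.
Saving = 292 − 213 = 79 bits.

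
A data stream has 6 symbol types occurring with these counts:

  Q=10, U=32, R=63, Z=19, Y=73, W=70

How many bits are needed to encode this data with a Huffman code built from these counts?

Merge the two smallest weights repeatedly:
merge Q(10) and Z(19): 29
merge 29 and U(32): 61
merge 61 and R(63): 124
merge W(70) and Y(73): 143
merge 124 and 143: 267
Total encoded bits = sum of merged weights = 29 + 61 + 124 + 143 + 267 = 624.

624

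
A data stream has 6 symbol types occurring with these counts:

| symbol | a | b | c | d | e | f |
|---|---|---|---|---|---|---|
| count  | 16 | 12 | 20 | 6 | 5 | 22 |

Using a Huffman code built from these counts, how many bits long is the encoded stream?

Build the Huffman tree bottom-up:
merge e(5) and d(6): 11
merge 11 and b(12): 23
merge a(16) and c(20): 36
merge f(22) and 23: 45
merge 36 and 45: 81
Total encoded bits = sum of merged weights = 11 + 23 + 36 + 45 + 81 = 196.

196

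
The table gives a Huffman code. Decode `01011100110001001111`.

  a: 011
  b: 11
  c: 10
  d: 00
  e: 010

ebcadeab

Read left to right; each codeword is recognised as soon as it completes (prefix code):
  010→e | 11→b | 10→c | 011→a | 00→d | 010→e | 011→a | 11→b
Decoded message: ebcadeab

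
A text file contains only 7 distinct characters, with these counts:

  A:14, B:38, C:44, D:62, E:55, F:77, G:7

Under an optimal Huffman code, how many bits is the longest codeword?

4

Merge the two lowest-weight nodes at each step:
combine G(7), A(14) → 21
combine 21, B(38) → 59
combine C(44), E(55) → 99
combine 59, D(62) → 121
combine F(77), 99 → 176
combine 121, 176 → 297
Maximum depth reached is 4.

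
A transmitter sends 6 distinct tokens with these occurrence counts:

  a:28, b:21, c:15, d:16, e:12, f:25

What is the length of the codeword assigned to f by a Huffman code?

Repeatedly merge the two smallest:
combine e(12), c(15) → 27
combine d(16), b(21) → 37
combine f(25), 27 → 52
combine a(28), 37 → 65
combine 52, 65 → 117
f's leaf is at depth 2, giving a 2-bit codeword.

2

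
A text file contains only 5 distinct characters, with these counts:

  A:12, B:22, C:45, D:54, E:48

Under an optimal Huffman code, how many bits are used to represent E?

Build the tree from the bottom:
combine A(12), B(22) → 34
combine 34, C(45) → 79
combine E(48), D(54) → 102
combine 79, 102 → 181
E sits 2 levels below the root, so its codeword is 2 bits.

2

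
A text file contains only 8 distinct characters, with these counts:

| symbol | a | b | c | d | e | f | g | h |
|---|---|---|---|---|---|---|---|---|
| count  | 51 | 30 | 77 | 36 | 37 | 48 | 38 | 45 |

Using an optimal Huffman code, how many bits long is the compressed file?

1075

Greedily combine the two least-frequent nodes:
b(30) + d(36) → 66
e(37) + g(38) → 75
h(45) + f(48) → 93
a(51) + 66 → 117
75 + c(77) → 152
93 + 117 → 210
152 + 210 → 362
The encoded length is the sum of every internal node's weight: 66 + 75 + 93 + 117 + 152 + 210 + 362 = 1075 bits.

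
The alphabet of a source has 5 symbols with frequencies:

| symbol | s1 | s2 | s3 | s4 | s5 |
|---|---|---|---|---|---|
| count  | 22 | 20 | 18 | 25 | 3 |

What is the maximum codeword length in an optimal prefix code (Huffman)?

3

Merge the two lowest-weight nodes at each step:
s5(3) + s3(18) → 21
s2(20) + 21 → 41
s1(22) + s4(25) → 47
41 + 47 → 88
The first pair merged (s5, s3) ends up deepest, at depth 3.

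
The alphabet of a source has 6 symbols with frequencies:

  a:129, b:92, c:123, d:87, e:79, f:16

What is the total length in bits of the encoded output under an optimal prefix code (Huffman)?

Build the Huffman tree bottom-up:
combine f(16), e(79) → 95
combine d(87), b(92) → 179
combine 95, c(123) → 218
combine a(129), 179 → 308
combine 218, 308 → 526
The encoded length is the sum of every internal node's weight: 95 + 179 + 218 + 308 + 526 = 1326 bits.

1326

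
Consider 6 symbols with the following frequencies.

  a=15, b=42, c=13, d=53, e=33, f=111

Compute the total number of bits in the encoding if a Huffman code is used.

Merge the two smallest weights repeatedly:
combine c(13), a(15) → 28
combine 28, e(33) → 61
combine b(42), d(53) → 95
combine 61, 95 → 156
combine f(111), 156 → 267
Each symbol's bit-cost is frequency × depth; summing gives 607 bits (equivalently 28 + 61 + 95 + 156 + 267).

607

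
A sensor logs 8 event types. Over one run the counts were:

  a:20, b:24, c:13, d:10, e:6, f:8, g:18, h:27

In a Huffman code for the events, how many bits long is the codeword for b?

Huffman merges, smallest pair first:
merge e(6) and f(8): 14
merge d(10) and c(13): 23
merge 14 and g(18): 32
merge a(20) and 23: 43
merge b(24) and h(27): 51
merge 32 and 43: 75
merge 51 and 75: 126
The subtree containing b is merged 2 times, so code length = 2.

2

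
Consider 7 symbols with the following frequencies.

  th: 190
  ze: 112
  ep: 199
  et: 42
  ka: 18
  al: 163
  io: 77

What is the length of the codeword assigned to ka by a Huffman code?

5

Build the tree from the bottom:
ka(18) + et(42) → 60
60 + io(77) → 137
ze(112) + 137 → 249
al(163) + th(190) → 353
ep(199) + 249 → 448
353 + 448 → 801
The subtree containing ka is merged 5 times, so code length = 5.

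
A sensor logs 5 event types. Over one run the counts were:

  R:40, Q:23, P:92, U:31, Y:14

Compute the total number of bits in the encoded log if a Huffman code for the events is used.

Merge the two smallest weights repeatedly:
combine Y(14), Q(23) → 37
combine U(31), 37 → 68
combine R(40), 68 → 108
combine P(92), 108 → 200
The encoded length is the sum of every internal node's weight: 37 + 68 + 108 + 200 = 413 bits.

413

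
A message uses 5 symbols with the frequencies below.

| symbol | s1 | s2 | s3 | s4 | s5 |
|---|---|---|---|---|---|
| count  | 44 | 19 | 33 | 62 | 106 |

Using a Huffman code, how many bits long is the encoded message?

570

Greedily combine the two least-frequent nodes:
merge s2(19) and s3(33): 52
merge s1(44) and 52: 96
merge s4(62) and 96: 158
merge s5(106) and 158: 264
The encoded length is the sum of every internal node's weight: 52 + 96 + 158 + 264 = 570 bits.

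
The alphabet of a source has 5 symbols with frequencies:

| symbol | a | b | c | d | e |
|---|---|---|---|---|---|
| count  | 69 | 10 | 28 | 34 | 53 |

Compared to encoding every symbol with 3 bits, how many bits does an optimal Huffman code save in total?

156

Fixed-length: 3 bits × 194 symbols = 582 bits.
Huffman merges:
b(10) + c(28) → 38
d(34) + 38 → 72
e(53) + a(69) → 122
72 + 122 → 194
Huffman total = 38 + 72 + 122 + 194 = 426 bits.
Saving = 582 − 426 = 156 bits.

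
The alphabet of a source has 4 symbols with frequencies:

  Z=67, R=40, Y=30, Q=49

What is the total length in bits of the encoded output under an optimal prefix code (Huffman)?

Merge the two smallest weights repeatedly:
Y(30) + R(40) → 70
Q(49) + Z(67) → 116
70 + 116 → 186
The encoded length is the sum of every internal node's weight: 70 + 116 + 186 = 372 bits.

372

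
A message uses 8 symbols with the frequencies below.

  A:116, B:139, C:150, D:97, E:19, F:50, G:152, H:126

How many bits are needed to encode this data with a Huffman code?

2464

Merge the two smallest weights repeatedly:
combine E(19), F(50) → 69
combine 69, D(97) → 166
combine A(116), H(126) → 242
combine B(139), C(150) → 289
combine G(152), 166 → 318
combine 242, 289 → 531
combine 318, 531 → 849
Each symbol's bit-cost is frequency × depth; summing gives 2464 bits (equivalently 69 + 166 + 242 + 289 + 318 + 531 + 849).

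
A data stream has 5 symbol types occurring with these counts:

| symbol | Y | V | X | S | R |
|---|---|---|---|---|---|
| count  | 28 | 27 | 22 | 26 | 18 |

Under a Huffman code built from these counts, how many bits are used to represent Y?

2

Repeatedly merge the two smallest:
combine R(18), X(22) → 40
combine S(26), V(27) → 53
combine Y(28), 40 → 68
combine 53, 68 → 121
Y sits 2 levels below the root, so its codeword is 2 bits.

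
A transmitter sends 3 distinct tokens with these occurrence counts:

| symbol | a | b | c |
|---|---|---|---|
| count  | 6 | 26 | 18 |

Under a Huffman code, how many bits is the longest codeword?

2

Merge the two lowest-weight nodes at each step:
combine a(6), c(18) → 24
combine 24, b(26) → 50
The rarest symbols sit at the bottom; the longest codeword is 2 bits.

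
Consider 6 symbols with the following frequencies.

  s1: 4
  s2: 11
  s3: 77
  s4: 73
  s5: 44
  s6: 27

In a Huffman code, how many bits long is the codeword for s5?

Repeatedly merge the two smallest:
merge s1(4) and s2(11): 15
merge 15 and s6(27): 42
merge 42 and s5(44): 86
merge s4(73) and s3(77): 150
merge 86 and 150: 236
The subtree containing s5 is merged 2 times, so code length = 2.

2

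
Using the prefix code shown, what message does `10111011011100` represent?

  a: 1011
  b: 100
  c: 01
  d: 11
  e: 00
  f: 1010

Read left to right; each codeword is recognised as soon as it completes (prefix code):
  1011→a | 1011→a | 01→c | 11→d | 00→e
Decoded message: aacde

aacde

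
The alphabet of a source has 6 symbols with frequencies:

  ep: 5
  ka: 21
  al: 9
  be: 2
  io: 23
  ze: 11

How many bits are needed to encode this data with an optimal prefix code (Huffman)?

Build the Huffman tree bottom-up:
merge be(2) and ep(5): 7
merge 7 and al(9): 16
merge ze(11) and 16: 27
merge ka(21) and io(23): 44
merge 27 and 44: 71
Each symbol's bit-cost is frequency × depth; summing gives 165 bits (equivalently 7 + 16 + 27 + 44 + 71).

165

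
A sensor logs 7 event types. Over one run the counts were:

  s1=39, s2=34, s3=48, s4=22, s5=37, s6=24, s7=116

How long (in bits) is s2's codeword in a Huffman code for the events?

3

Build the tree from the bottom:
s4(22) + s6(24) → 46
s2(34) + s5(37) → 71
s1(39) + 46 → 85
s3(48) + 71 → 119
85 + s7(116) → 201
119 + 201 → 320
s2 sits 3 levels below the root, so its codeword is 3 bits.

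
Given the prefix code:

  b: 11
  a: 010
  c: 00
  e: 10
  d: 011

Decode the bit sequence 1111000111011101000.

Read left to right; each codeword is recognised as soon as it completes (prefix code):
  11→b | 11→b | 00→c | 011→d | 10→e | 11→b | 10→e | 10→e | 00→c
Decoded message: bbcdebeec

bbcdebeec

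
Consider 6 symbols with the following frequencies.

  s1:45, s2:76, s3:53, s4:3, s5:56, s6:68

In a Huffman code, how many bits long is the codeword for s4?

Huffman merges, smallest pair first:
merge s4(3) and s1(45): 48
merge 48 and s3(53): 101
merge s5(56) and s6(68): 124
merge s2(76) and 101: 177
merge 124 and 177: 301
The subtree containing s4 is merged 4 times, so code length = 4.

4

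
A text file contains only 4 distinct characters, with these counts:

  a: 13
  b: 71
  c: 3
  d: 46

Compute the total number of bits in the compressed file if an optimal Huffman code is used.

211

Build the Huffman tree bottom-up:
c(3) + a(13) → 16
16 + d(46) → 62
62 + b(71) → 133
Total encoded bits = sum of merged weights = 16 + 62 + 133 = 211.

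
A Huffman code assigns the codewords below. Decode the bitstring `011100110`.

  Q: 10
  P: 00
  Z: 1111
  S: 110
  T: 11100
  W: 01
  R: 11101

WSWQ

Read left to right; each codeword is recognised as soon as it completes (prefix code):
  01→W | 110→S | 01→W | 10→Q
Decoded message: WSWQ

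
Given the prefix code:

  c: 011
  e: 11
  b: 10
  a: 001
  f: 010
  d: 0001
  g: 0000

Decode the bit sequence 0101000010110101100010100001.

Read left to right; each codeword is recognised as soon as it completes (prefix code):
  010→f | 10→b | 0001→d | 011→c | 010→f | 11→e | 0001→d | 010→f | 0001→d
Decoded message: fbdcfedfd

fbdcfedfd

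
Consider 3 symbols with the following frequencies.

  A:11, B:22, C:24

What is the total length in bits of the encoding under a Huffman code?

Merge the two smallest weights repeatedly:
merge A(11) and B(22): 33
merge C(24) and 33: 57
Each symbol's bit-cost is frequency × depth; summing gives 90 bits (equivalently 33 + 57).

90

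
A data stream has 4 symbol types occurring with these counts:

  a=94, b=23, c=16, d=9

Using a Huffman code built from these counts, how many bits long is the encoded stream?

Merge the two smallest weights repeatedly:
merge d(9) and c(16): 25
merge b(23) and 25: 48
merge 48 and a(94): 142
Each symbol's bit-cost is frequency × depth; summing gives 215 bits (equivalently 25 + 48 + 142).

215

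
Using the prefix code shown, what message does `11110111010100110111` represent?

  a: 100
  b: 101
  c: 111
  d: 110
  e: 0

cbdbeedc

Read left to right; each codeword is recognised as soon as it completes (prefix code):
  111→c | 101→b | 110→d | 101→b | 0→e | 0→e | 110→d | 111→c
Decoded message: cbdbeedc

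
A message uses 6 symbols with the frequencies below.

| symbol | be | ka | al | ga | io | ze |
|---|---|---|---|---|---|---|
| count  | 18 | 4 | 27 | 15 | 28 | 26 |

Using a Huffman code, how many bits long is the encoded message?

Merge the two smallest weights repeatedly:
ka(4) + ga(15) → 19
be(18) + 19 → 37
ze(26) + al(27) → 53
io(28) + 37 → 65
53 + 65 → 118
Each symbol's bit-cost is frequency × depth; summing gives 292 bits (equivalently 19 + 37 + 53 + 65 + 118).

292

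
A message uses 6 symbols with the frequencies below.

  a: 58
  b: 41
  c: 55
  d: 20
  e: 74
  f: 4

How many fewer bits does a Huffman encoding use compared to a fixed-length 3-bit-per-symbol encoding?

163

Fixed-length: 3 bits × 252 symbols = 756 bits.
Huffman merges:
f(4) + d(20) → 24
24 + b(41) → 65
c(55) + a(58) → 113
65 + e(74) → 139
113 + 139 → 252
Huffman total = 24 + 65 + 113 + 139 + 252 = 593 bits.
Saving = 756 − 593 = 163 bits.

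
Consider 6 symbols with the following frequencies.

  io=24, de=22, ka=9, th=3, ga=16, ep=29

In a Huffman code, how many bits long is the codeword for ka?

4

Huffman merges, smallest pair first:
merge th(3) and ka(9): 12
merge 12 and ga(16): 28
merge de(22) and io(24): 46
merge 28 and ep(29): 57
merge 46 and 57: 103
ka sits 4 levels below the root, so its codeword is 4 bits.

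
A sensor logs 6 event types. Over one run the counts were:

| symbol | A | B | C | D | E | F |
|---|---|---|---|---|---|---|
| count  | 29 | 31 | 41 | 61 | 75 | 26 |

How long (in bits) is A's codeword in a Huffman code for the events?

3

Huffman merges, smallest pair first:
merge F(26) and A(29): 55
merge B(31) and C(41): 72
merge 55 and D(61): 116
merge 72 and E(75): 147
merge 116 and 147: 263
The subtree containing A is merged 3 times, so code length = 3.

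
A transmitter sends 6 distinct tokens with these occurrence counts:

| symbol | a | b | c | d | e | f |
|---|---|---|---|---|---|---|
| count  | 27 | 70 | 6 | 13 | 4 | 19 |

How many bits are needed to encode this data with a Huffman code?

283

Build the Huffman tree bottom-up:
combine e(4), c(6) → 10
combine 10, d(13) → 23
combine f(19), 23 → 42
combine a(27), 42 → 69
combine 69, b(70) → 139
The encoded length is the sum of every internal node's weight: 10 + 23 + 42 + 69 + 139 = 283 bits.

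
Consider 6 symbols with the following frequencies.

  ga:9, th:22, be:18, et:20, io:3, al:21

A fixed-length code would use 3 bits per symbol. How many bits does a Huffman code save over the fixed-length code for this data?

51

Fixed-length: 3 bits × 93 symbols = 279 bits.
Huffman merges:
merge io(3) and ga(9): 12
merge 12 and be(18): 30
merge et(20) and al(21): 41
merge th(22) and 30: 52
merge 41 and 52: 93
Huffman total = 12 + 30 + 41 + 52 + 93 = 228 bits.
Saving = 279 − 228 = 51 bits.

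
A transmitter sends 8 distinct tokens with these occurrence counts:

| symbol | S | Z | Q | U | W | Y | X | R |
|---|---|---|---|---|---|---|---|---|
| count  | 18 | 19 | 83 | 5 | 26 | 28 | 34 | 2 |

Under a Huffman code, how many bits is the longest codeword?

Merge the two lowest-weight nodes at each step:
merge R(2) and U(5): 7
merge 7 and S(18): 25
merge Z(19) and 25: 44
merge W(26) and Y(28): 54
merge X(34) and 44: 78
merge 54 and 78: 132
merge Q(83) and 132: 215
The first pair merged (R, U) ends up deepest, at depth 6.

6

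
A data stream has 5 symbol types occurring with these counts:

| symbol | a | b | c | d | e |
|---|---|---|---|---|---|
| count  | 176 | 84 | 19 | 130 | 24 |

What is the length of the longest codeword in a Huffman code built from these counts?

4

Merge the two lowest-weight nodes at each step:
merge c(19) and e(24): 43
merge 43 and b(84): 127
merge 127 and d(130): 257
merge a(176) and 257: 433
The first pair merged (c, e) ends up deepest, at depth 4.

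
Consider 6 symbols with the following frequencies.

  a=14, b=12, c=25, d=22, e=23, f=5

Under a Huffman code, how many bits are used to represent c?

2

Repeatedly merge the two smallest:
combine f(5), b(12) → 17
combine a(14), 17 → 31
combine d(22), e(23) → 45
combine c(25), 31 → 56
combine 45, 56 → 101
c sits 2 levels below the root, so its codeword is 2 bits.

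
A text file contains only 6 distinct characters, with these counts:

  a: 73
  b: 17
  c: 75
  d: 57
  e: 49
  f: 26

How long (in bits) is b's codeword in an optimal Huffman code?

Build the tree from the bottom:
merge b(17) and f(26): 43
merge 43 and e(49): 92
merge d(57) and a(73): 130
merge c(75) and 92: 167
merge 130 and 167: 297
b's leaf is at depth 4, giving a 4-bit codeword.

4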